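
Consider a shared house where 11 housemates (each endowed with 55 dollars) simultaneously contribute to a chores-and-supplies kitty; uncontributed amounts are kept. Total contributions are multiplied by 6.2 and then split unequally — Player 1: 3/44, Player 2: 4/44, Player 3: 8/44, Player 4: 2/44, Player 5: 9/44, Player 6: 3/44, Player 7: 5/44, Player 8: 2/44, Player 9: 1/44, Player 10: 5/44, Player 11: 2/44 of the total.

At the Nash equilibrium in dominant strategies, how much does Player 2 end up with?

Each unit j contributes comes back to j as 6.2 × (j's share), so j prefers to contribute only if that share exceeds 1/6.2 = 0.1613; otherwise keeping the unit dominates.
The shares above 0.1613 belong to Player 3 and Player 5, contributing 55 each; the remaining 9 contribute 0. Total contributed: 110.
Player 2 keeps 55 and receives 6.2 × 110 × 4/44 = 62.00 from the chores-and-supplies kitty, for a payoff of 117.00.

117.00 dollars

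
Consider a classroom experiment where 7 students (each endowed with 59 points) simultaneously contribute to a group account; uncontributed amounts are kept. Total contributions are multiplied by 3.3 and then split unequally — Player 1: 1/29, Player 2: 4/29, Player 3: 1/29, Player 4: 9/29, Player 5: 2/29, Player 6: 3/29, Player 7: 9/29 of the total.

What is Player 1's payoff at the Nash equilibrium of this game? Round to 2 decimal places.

A player with share s gets back 3.3·s per unit contributed, so full contribution is dominant for anyone with s > 1/3.3 = 0.3030 and zero contribution is dominant for anyone below.
Player 4 and Player 7 clear that bar, contributing 59 each; the remaining 5 contribute 0. Total contributed: 118.
Player 1 keeps 59 and receives 3.3 × 118 × 1/29 = 13.43 from the group account, for a payoff of 72.43.

72.43 points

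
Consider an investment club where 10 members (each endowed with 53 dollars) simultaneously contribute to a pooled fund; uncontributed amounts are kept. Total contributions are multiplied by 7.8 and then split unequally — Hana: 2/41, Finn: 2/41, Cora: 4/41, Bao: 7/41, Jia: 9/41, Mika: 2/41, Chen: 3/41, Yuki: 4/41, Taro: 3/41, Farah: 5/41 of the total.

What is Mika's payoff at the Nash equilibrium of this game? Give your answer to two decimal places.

Player j's private return per contributed unit is 7.8 × (j's share). Contributing is weakly dominant for j when that share is at least 1/7.8 = 0.1282, and contributing 0 is dominant otherwise.
The shares above 0.1282 belong to Bao and Jia, contributing 53 each; the remaining 8 contribute 0. Total contributed: 106.
Mika keeps 53 and receives 7.8 × 106 × 2/41 = 40.33 from the pooled fund, for a payoff of 93.33.

93.33 dollars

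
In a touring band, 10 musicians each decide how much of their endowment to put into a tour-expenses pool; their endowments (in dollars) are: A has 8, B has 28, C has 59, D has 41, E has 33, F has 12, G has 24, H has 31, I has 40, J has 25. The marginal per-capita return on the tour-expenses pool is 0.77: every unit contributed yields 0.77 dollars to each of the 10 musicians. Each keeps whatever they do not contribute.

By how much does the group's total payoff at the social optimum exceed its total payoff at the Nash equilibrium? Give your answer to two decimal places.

The private return per contributed unit is 0.77 < 1 for everyone, so the Nash equilibrium is zero contribution and the group total is Σ E_j = 8 + 28 + 59 + 41 + 33 + 12 + 24 + 31 + 40 + 25 = 301.
Each contributed unit returns 7.700 to the group, so the social optimum is full contribution by everyone: group total = 7.700 × 301 = 2317.70.
Efficiency loss = (7.700 − 1) × 301 = 2016.70.

2016.70 dollars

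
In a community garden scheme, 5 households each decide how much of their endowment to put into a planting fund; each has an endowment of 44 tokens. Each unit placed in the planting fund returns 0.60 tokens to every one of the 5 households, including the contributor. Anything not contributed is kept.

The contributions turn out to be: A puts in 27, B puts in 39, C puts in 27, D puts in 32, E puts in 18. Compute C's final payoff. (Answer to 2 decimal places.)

Total contributed: 27 + 39 + 27 + 32 + 18 = 143.
Each receives 0.60 × 143 = 85.80 from the planting fund.
C keeps 44 − 27 = 17, so C's payoff is 17 + 85.80 = 102.80.

102.80 tokens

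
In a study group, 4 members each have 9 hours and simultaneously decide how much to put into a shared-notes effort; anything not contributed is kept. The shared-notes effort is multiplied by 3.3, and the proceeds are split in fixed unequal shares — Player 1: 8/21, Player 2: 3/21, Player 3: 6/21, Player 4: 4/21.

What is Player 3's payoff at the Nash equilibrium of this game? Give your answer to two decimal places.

Each unit j contributes comes back to j as 3.3 × (j's share), so j prefers to contribute only if that share exceeds 1/3.3 = 0.3030; otherwise keeping the unit dominates.
Player 1 alone (share 8/21) is above the threshold, contributing 9; the remaining 3 contribute 0. Total contributed: 9.
Player 3 keeps 9 and receives 3.3 × 9 × 6/21 = 8.49 from the shared-notes effort, for a payoff of 17.49.

17.49 hours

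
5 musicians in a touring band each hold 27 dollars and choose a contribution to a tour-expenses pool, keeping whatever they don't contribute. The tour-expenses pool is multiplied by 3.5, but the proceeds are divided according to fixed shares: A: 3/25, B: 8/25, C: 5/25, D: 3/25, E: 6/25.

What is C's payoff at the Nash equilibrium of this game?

45.90 dollars

Player j's private return per contributed unit is 3.5 × (j's share). Contributing is weakly dominant for j when that share is at least 1/3.5 = 0.2857, and contributing 0 is dominant otherwise.
B alone (share 8/25) is above the threshold, contributing 27; the remaining 4 contribute 0. Total contributed: 27.
C keeps 27 and receives 3.5 × 27 × 5/25 = 18.90 from the tour-expenses pool, for a payoff of 45.90.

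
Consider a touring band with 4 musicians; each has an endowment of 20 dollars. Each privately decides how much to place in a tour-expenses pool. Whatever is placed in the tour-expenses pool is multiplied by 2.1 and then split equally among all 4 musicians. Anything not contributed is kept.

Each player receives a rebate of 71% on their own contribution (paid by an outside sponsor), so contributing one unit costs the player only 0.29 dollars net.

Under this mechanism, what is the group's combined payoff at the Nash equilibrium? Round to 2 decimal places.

224.80 dollars

With the mechanism, a contributed unit returns (2.1/4) / 0.29 = 1.8103 per unit of net cost to the contributor — now above 1 — so contributing fully is weakly dominant for every player.
At the Nash equilibrium everyone contributes 20. Group total payoff = 4 × (20 × 0.71 + 2.1 × 20) = 224.80.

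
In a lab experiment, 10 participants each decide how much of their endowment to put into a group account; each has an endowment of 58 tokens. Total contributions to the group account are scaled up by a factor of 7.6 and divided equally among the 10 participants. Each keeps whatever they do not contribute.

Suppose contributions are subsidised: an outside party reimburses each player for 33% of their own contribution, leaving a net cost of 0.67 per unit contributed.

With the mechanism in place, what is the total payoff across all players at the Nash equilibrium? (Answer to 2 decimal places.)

Under the mechanism each unit contributed yields (7.6/10) / 0.67 = 1.1343 back to its contributor per unit of net cost, which exceeds 1, making full contribution the dominant choice for everyone.
So the Nash equilibrium is full contribution by all 10; the group earns 10 × (58 × 0.33 + 7.6 × 58) = 4599.40.

4599.40 tokens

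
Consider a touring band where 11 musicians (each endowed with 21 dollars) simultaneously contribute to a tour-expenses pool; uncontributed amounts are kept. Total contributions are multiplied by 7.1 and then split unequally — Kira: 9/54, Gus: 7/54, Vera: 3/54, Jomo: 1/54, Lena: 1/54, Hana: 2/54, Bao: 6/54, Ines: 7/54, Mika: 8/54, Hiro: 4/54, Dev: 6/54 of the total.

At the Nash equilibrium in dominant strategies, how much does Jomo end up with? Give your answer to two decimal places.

26.52 dollars

For player j, contributing a unit is worthwhile iff 7.1 × (j's share) ≥ 1, i.e. iff j's share is at least 0.1408.
Kira and Mika clear that bar, contributing 21 each; the remaining 9 contribute 0. Total contributed: 42.
Jomo keeps 21 and receives 7.1 × 42 × 1/54 = 5.52 from the tour-expenses pool, for a payoff of 26.52.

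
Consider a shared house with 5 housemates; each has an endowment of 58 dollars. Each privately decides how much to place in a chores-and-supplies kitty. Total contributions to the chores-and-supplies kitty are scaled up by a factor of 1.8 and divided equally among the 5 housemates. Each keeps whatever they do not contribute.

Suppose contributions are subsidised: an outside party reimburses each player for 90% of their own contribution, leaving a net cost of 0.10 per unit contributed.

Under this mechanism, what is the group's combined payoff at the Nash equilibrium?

The effective private return per unit is now (1.8/5) / 0.10 = 3.6000 > 1, so every player's dominant strategy flips to full contribution.
At the Nash equilibrium everyone contributes 58. Group total payoff = 5 × (58 × 0.90 + 1.8 × 58) = 783.00.

783.00 dollars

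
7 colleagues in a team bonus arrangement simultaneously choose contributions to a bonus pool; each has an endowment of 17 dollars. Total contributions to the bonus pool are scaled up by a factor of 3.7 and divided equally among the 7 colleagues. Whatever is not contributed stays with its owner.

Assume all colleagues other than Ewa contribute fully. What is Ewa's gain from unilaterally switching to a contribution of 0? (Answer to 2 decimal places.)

Switching from a contribution of 17 to 0 lets Ewa keep an extra 17 dollars, but lowers the bonus pool by 17, which costs Ewa their own share of that drop: 3.7/7 × 17 = 8.99.
Net gain = 17 − 8.99 = 8.01. The private return per contributed unit (0.5286) is below 1, so free-riding is indeed the best response regardless of what the others do.

8.01 dollars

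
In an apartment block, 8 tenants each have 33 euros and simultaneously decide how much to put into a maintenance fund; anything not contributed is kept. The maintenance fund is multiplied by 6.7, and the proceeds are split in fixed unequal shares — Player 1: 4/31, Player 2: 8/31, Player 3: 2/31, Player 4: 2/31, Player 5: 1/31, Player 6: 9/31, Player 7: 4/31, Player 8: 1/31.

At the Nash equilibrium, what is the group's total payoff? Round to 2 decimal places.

640.20 euros

Each unit j contributes comes back to j as 6.7 × (j's share), so j prefers to contribute only if that share exceeds 1/6.7 = 0.1493; otherwise keeping the unit dominates.
Player 2 and Player 6 are above the threshold, contributing 33 each; the remaining 6 contribute 0. Total contributed: 66.
The maintenance fund pays out 6.7 × 66 = 442.20 in total (split across the unequal shares, but the aggregate is all that matters for the group sum).
The 6 free-riders keep 33 each, adding 198. Group total = 198 + 442.20 = 640.20.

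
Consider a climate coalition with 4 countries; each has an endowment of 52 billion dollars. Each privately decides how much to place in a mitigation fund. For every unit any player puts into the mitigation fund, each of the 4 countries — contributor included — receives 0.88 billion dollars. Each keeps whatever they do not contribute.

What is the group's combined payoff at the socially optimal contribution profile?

Each contributed unit returns 3.520 to the group as a whole (0.88 to each of 4 players), which exceeds 1, so the social optimum is full contribution: group total = 3.520 × 208 = 732.16.

732.16 billion dollars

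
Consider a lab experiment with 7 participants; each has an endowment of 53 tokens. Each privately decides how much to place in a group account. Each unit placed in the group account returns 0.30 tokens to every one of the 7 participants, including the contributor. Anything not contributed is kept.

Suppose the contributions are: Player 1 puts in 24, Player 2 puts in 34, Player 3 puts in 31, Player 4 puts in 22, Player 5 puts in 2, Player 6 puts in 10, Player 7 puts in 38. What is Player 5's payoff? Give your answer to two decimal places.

Total contributed: 24 + 34 + 31 + 22 + 2 + 10 + 38 = 161.
Each receives 0.30 × 161 = 48.30 from the group account.
Player 5 keeps 53 − 2 = 51, so Player 5's payoff is 51 + 48.30 = 99.30.

99.30 tokens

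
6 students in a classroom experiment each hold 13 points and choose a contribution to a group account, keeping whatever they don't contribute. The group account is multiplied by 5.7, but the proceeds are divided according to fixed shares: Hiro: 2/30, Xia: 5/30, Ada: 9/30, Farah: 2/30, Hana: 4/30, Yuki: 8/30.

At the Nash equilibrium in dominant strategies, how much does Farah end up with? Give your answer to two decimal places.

22.88 points

For player j, contributing a unit is worthwhile iff 5.7 × (j's share) ≥ 1, i.e. iff j's share is at least 0.1754.
Ada and Yuki are above the threshold, contributing 13 each; the remaining 4 contribute 0. Total contributed: 26.
Farah keeps 13 and receives 5.7 × 26 × 2/30 = 9.88 from the group account, for a payoff of 22.88.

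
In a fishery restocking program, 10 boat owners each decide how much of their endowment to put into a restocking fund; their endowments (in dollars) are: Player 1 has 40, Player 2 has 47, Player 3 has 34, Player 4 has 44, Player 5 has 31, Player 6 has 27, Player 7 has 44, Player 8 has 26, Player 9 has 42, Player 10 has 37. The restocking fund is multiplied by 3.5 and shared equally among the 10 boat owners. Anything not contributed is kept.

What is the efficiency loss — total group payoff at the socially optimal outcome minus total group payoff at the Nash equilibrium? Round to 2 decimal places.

930.00 dollars

The private return per contributed unit is 3.5/10 = 0.3500 < 1 for every player regardless of endowment, so the Nash equilibrium is zero contribution and the group total is Σ E_j = 40 + 47 + 34 + 44 + 31 + 27 + 44 + 26 + 42 + 37 = 372.
Each contributed unit returns 3.500 to the group, so the social optimum is full contribution by everyone: group total = 3.500 × 372 = 1302.00.
Efficiency loss = (3.500 − 1) × 372 = 930.00.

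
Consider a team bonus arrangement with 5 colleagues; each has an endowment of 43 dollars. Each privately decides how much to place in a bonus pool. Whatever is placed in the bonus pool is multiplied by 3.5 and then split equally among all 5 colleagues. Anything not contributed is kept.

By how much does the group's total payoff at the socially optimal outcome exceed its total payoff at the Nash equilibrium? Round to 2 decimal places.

537.50 dollars

Each contributed unit returns 3.5/5 = 0.7000 to its contributor — below 1 — so contributing 0 is dominant for every player. At the Nash equilibrium everyone keeps their 43, and the group total is 5 × 43 = 215.
Each contributed unit returns 3.500 to the group as a whole (0.7000 to each of 5 players), which exceeds 1, so the social optimum is full contribution: group total = 3.500 × 215 = 752.50.
Efficiency loss = 752.50 − 215 = 537.50.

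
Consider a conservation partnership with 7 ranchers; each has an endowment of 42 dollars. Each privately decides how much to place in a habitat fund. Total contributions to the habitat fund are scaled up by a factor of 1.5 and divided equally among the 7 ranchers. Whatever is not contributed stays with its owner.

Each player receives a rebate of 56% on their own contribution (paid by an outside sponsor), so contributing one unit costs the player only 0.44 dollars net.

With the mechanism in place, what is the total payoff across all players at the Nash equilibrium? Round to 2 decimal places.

294.00 dollars

With the mechanism, a contributed unit returns (1.5/7) / 0.44 = 0.4870 per unit of net cost — still below 1 — so contributing 0 remains dominant for every player.
Everyone keeps their endowment and the group total is 7 × 42 = 294.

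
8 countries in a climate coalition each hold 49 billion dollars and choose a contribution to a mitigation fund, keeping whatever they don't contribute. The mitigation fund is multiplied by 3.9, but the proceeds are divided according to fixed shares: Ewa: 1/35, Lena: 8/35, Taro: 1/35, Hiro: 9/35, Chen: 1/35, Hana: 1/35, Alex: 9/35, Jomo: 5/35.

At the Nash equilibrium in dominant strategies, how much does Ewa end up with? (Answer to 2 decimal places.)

59.92 billion dollars

A player with share s gets back 3.9·s per unit contributed, so full contribution is dominant for anyone with s > 1/3.9 = 0.2564 and zero contribution is dominant for anyone below.
The shares above 0.2564 belong to Hiro and Alex, contributing 49 each; the remaining 6 contribute 0. Total contributed: 98.
Ewa keeps 49 and receives 3.9 × 98 × 1/35 = 10.92 from the mitigation fund, for a payoff of 59.92.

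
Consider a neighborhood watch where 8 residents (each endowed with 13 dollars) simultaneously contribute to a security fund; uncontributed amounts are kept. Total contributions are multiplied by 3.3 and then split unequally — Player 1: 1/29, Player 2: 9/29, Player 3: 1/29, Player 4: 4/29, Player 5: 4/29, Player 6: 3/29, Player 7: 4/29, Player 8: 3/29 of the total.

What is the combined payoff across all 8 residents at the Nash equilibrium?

For player j, contributing a unit is worthwhile iff 3.3 × (j's share) ≥ 1, i.e. iff j's share is at least 0.3030.
The only share above 0.3030 is Player 2's 9/29, contributing 13; the remaining 7 contribute 0. Total contributed: 13.
The security fund pays out 3.3 × 13 = 42.90 in total (split across the unequal shares, but the aggregate is all that matters for the group sum).
The 7 free-riders keep 13 each, adding 91. Group total = 91 + 42.90 = 133.90.

133.90 dollars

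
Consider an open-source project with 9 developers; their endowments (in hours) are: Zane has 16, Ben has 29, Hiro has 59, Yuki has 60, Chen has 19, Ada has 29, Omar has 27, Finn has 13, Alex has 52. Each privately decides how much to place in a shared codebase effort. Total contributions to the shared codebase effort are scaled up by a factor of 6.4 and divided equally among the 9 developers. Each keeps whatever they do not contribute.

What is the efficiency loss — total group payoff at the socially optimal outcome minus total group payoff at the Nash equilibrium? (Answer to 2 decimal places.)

The private return per contributed unit is 6.4/9 = 0.7111 < 1 for every player regardless of endowment, so the Nash equilibrium is zero contribution and the group total is Σ E_j = 16 + 29 + 59 + 60 + 19 + 29 + 27 + 13 + 52 = 304.
Each contributed unit returns 6.400 to the group, so the social optimum is full contribution by everyone: group total = 6.400 × 304 = 1945.60.
Efficiency loss = (6.400 − 1) × 304 = 1641.60.

1641.60 hours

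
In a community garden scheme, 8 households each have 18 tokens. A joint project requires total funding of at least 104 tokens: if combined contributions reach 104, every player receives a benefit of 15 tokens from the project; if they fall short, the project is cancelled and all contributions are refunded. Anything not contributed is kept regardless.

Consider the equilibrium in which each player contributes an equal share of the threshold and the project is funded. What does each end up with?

20 tokens

Equal share of the threshold: 104/8 = 13.
At this profile no one gains by cutting their contribution: any cut drops the total below 104, the project is cancelled, contributions are refunded, and the deviator ends with 18, which is less than 18 − 13 + 15 = 20. Contributing more than 13 just wastes the excess. So contributing exactly 13 is a best response.
Each player's payoff: 18 − 13 + 15 = 20.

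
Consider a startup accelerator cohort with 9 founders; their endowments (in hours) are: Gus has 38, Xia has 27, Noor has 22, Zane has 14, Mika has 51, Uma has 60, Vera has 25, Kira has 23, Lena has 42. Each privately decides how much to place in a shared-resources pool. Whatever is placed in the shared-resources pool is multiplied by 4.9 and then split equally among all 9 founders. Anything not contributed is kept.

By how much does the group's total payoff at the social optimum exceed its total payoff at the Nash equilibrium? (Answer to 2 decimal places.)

1177.80 hours

The private return per contributed unit is 4.9/9 = 0.5444 < 1 for every player regardless of endowment, so the Nash equilibrium is zero contribution and the group total is Σ E_j = 38 + 27 + 22 + 14 + 51 + 60 + 25 + 23 + 42 = 302.
Each contributed unit returns 4.900 to the group, so the social optimum is full contribution by everyone: group total = 4.900 × 302 = 1479.80.
Efficiency loss = (4.900 − 1) × 302 = 1177.80.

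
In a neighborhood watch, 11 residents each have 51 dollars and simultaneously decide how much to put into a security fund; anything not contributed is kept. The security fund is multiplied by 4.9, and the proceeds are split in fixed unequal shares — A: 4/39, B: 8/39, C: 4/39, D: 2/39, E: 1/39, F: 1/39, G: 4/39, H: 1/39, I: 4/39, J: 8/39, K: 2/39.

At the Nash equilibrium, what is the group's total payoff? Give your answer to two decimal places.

958.80 dollars

Player j's private return per contributed unit is 4.9 × (j's share). Contributing is weakly dominant for j when that share is at least 1/4.9 = 0.2041, and contributing 0 is dominant otherwise.
The shares above 0.2041 belong to B and J, contributing 51 each; the remaining 9 contribute 0. Total contributed: 102.
The security fund pays out 4.9 × 102 = 499.80 in total (split across the unequal shares, but the aggregate is all that matters for the group sum).
The 9 free-riders keep 51 each, adding 459. Group total = 459 + 499.80 = 958.80.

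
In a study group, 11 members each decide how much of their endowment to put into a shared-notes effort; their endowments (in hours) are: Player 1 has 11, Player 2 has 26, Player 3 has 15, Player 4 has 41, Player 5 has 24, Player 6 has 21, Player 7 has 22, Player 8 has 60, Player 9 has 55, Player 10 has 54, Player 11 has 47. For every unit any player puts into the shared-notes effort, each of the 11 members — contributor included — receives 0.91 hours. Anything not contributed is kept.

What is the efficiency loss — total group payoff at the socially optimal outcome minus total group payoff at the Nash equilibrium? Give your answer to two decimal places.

3387.76 hours

The private return per contributed unit is 0.91 < 1 for everyone, so the Nash equilibrium is zero contribution and the group total is Σ E_j = 11 + 26 + 15 + 41 + 24 + 21 + 22 + 60 + 55 + 54 + 47 = 376.
Each contributed unit returns 10.010 to the group, so the social optimum is full contribution by everyone: group total = 10.010 × 376 = 3763.76.
Efficiency loss = (10.010 − 1) × 376 = 3387.76.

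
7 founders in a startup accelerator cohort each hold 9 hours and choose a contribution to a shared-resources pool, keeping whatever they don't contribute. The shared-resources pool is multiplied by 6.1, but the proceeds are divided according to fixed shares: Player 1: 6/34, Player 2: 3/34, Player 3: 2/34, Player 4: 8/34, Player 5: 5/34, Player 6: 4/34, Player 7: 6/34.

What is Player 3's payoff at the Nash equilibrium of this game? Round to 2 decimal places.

For player j, contributing a unit is worthwhile iff 6.1 × (j's share) ≥ 1, i.e. iff j's share is at least 0.1639.
Player 1, Player 4 and Player 7 are above the threshold, contributing 9 each; the remaining 4 contribute 0. Total contributed: 27.
Player 3 keeps 9 and receives 6.1 × 27 × 2/34 = 9.69 from the shared-resources pool, for a payoff of 18.69.

18.69 hours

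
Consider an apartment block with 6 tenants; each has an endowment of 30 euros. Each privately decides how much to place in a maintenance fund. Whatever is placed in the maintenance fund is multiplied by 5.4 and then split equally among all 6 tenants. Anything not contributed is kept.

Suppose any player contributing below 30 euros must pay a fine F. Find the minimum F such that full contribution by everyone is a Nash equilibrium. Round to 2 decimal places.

3.00 euros

Given the others contribute fully, the best deviation is to contribute 0 (any partial contribution still incurs the fine and gives up units whose private return 0.9000 is below 1).
Deviating from 30 to 0 saves 30 euros but forfeits the deviator's share of the drop in the maintenance fund: 5.4/6 × 30 = 27.00.
So the deviation gain is 30 − 27.00 = 3.00, and the fine must be at least 3.00 euros to wipe it out.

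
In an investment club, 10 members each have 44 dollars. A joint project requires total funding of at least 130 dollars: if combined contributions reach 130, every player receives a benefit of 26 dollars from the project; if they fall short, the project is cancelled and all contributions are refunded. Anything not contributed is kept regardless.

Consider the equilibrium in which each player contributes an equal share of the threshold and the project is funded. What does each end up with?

57 dollars

Equal share of the threshold: 130/10 = 13.
At this profile no one gains by cutting their contribution: any cut drops the total below 130, the project is cancelled, contributions are refunded, and the deviator ends with 44, which is less than 44 − 13 + 26 = 57. Contributing more than 13 just wastes the excess. So contributing exactly 13 is a best response.
Each player's payoff: 44 − 13 + 26 = 57.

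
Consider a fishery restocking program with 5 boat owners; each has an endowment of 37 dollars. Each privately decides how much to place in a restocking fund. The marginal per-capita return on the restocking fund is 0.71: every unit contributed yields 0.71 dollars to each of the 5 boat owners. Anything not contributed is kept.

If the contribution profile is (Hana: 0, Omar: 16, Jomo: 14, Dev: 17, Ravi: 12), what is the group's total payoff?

Total contributed: 0 + 16 + 14 + 17 + 12 = 59; total kept: 5 × 37 − 59 = 126.
The restocking fund pays out 0.71 × 5 × 59 = 209.45 in aggregate.
Group total = 126 + 209.45 = 335.45.

335.45 dollars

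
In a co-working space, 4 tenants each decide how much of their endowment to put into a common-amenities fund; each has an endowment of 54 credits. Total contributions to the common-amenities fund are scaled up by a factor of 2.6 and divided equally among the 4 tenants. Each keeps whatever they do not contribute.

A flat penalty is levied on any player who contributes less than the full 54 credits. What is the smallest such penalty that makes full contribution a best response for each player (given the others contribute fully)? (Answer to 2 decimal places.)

Given the others contribute fully, the best deviation is to contribute 0 (any partial contribution still incurs the fine and gives up units whose private return 0.6500 is below 1).
Deviating from 54 to 0 saves 54 credits but forfeits the deviator's share of the drop in the common-amenities fund: 2.6/4 × 54 = 35.10.
So the deviation gain is 54 − 35.10 = 18.90, and the fine must be at least 18.90 credits to wipe it out.

18.90 credits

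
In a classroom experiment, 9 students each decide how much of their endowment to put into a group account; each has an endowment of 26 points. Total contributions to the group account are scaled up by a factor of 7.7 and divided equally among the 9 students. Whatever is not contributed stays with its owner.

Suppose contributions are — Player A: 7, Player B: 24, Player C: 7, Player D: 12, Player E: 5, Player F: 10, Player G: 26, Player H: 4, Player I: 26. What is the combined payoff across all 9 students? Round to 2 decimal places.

Total contributed: 7 + 24 + 7 + 12 + 5 + 10 + 26 + 4 + 26 = 121; total kept: 9 × 26 − 121 = 113.
The group account pays out 7.7 × 121 = 931.70 in aggregate.
Group total = 113 + 931.70 = 1044.70.

1044.70 points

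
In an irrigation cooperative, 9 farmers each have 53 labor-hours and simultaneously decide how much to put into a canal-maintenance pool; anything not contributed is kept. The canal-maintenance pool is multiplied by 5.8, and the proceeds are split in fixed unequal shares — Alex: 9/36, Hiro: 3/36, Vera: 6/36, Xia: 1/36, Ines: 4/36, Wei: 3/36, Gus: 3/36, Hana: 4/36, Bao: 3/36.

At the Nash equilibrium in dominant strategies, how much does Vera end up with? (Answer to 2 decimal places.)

Player j's private return per contributed unit is 5.8 × (j's share). Contributing is weakly dominant for j when that share is at least 1/5.8 = 0.1724, and contributing 0 is dominant otherwise.
Only Alex (9/36) clears that bar, contributing 53; the remaining 8 contribute 0. Total contributed: 53.
Vera keeps 53 and receives 5.8 × 53 × 6/36 = 51.23 from the canal-maintenance pool, for a payoff of 104.23.

104.23 labor-hours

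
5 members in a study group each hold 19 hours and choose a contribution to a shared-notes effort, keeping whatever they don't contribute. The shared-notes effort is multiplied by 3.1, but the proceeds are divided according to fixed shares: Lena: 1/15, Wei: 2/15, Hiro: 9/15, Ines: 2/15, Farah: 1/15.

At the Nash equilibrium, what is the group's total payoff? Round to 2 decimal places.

134.90 hours

Each unit j contributes comes back to j as 3.1 × (j's share), so j prefers to contribute only if that share exceeds 1/3.1 = 0.3226; otherwise keeping the unit dominates.
Hiro alone (share 9/15) is above the threshold, contributing 19; the remaining 4 contribute 0. Total contributed: 19.
The shared-notes effort pays out 3.1 × 19 = 58.90 in total (split across the unequal shares, but the aggregate is all that matters for the group sum).
The 4 free-riders keep 19 each, adding 76. Group total = 76 + 58.90 = 134.90.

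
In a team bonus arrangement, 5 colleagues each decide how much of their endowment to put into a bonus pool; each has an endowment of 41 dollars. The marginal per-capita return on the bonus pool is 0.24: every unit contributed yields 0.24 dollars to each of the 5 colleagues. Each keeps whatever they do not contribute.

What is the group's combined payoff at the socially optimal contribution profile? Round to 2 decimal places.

Each contributed unit returns 1.200 to the group as a whole (0.24 to each of 5 players), which exceeds 1, so the social optimum is full contribution: group total = 1.200 × 205 = 246.00.

246.00 dollars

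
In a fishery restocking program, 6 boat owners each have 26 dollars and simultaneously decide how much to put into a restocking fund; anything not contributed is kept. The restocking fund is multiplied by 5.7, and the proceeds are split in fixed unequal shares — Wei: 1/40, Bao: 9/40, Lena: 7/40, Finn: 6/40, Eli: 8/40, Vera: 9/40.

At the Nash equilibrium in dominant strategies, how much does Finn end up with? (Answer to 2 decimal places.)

92.69 dollars

For player j, contributing a unit is worthwhile iff 5.7 × (j's share) ≥ 1, i.e. iff j's share is at least 0.1754.
Bao, Eli and Vera clear that bar, contributing 26 each; the remaining 3 contribute 0. Total contributed: 78.
Finn keeps 26 and receives 5.7 × 78 × 6/40 = 66.69 from the restocking fund, for a payoff of 92.69.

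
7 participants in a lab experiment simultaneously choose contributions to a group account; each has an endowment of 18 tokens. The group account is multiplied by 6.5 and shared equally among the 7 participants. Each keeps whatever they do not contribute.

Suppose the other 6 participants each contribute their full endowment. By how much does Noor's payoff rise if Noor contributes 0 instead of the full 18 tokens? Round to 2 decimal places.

Switching from a contribution of 18 to 0 lets Noor keep an extra 18 tokens, but lowers the group account by 18, which costs Noor their own share of that drop: 6.5/7 × 18 = 16.71.
Net gain = 18 − 16.71 = 1.29. The private return per contributed unit (0.9286) is below 1, so free-riding is indeed the best response regardless of what the others do.

1.29 tokens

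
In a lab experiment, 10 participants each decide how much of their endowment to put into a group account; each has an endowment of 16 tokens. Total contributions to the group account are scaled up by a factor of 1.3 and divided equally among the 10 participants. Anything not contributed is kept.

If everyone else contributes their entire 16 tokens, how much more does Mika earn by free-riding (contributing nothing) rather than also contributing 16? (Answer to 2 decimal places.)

Switching from a contribution of 16 to 0 lets Mika keep an extra 16 tokens, but lowers the group account by 16, which costs Mika their own share of that drop: 1.3/10 × 16 = 2.08.
Net gain = 16 − 2.08 = 13.92. The private return per contributed unit (0.1300) is below 1, so free-riding is indeed the best response regardless of what the others do.

13.92 tokens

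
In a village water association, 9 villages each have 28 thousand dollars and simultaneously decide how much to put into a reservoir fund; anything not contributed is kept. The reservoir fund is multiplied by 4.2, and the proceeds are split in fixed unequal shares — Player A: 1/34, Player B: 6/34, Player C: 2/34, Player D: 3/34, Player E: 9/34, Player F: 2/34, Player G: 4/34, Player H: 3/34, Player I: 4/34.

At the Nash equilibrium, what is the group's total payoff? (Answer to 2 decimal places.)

341.60 thousand dollars

Each unit j contributes comes back to j as 4.2 × (j's share), so j prefers to contribute only if that share exceeds 1/4.2 = 0.2381; otherwise keeping the unit dominates.
Only Player E (9/34) clears that bar, contributing 28; the remaining 8 contribute 0. Total contributed: 28.
The reservoir fund pays out 4.2 × 28 = 117.60 in total (split across the unequal shares, but the aggregate is all that matters for the group sum).
The 8 free-riders keep 28 each, adding 224. Group total = 224 + 117.60 = 341.60.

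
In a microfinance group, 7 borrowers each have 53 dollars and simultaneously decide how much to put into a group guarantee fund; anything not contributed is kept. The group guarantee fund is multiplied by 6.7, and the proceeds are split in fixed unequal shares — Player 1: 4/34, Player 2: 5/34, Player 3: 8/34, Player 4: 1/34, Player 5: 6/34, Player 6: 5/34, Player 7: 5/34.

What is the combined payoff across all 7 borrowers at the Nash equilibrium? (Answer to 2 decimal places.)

Player j's private return per contributed unit is 6.7 × (j's share). Contributing is weakly dominant for j when that share is at least 1/6.7 = 0.1493, and contributing 0 is dominant otherwise.
The shares above 0.1493 belong to Player 3 and Player 5, contributing 53 each; the remaining 5 contribute 0. Total contributed: 106.
The group guarantee fund pays out 6.7 × 106 = 710.20 in total (split across the unequal shares, but the aggregate is all that matters for the group sum).
The 5 free-riders keep 53 each, adding 265. Group total = 265 + 710.20 = 975.20.

975.20 dollars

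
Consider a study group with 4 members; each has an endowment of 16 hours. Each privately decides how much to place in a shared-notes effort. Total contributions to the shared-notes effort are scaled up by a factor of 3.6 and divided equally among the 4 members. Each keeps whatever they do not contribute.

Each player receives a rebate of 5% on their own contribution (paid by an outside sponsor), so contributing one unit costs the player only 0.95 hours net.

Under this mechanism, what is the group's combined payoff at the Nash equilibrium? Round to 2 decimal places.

64.00 hours

The effective private return is (3.6/4) / 0.95 = 0.9474, which is still under 1, so the mechanism doesn't change anyone's dominant strategy: zero contribution.
Everyone keeps their endowment and the group total is 4 × 16 = 64.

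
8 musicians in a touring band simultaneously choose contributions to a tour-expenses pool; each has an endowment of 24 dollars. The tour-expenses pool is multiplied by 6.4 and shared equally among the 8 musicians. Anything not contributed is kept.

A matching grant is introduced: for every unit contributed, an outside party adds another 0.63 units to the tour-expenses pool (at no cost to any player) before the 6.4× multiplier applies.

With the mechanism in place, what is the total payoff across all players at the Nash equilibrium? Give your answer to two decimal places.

2002.94 dollars

The effective private return per unit is now 6.4 × 1.63 / 8 = 1.3040 > 1, so every player's dominant strategy flips to full contribution.
At the Nash equilibrium everyone contributes 24. Group total payoff = 6.4 × 1.63 × 192 = 2002.94.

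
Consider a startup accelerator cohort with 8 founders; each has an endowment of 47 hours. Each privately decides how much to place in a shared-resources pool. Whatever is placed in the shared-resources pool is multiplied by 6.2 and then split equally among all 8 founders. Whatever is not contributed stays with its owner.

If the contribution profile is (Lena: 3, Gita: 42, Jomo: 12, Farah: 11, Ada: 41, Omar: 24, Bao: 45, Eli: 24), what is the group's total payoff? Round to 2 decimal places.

Total contributed: 3 + 42 + 12 + 11 + 41 + 24 + 45 + 24 = 202; total kept: 8 × 47 − 202 = 174.
The shared-resources pool pays out 6.2 × 202 = 1252.40 in aggregate.
Group total = 174 + 1252.40 = 1426.40.

1426.40 hours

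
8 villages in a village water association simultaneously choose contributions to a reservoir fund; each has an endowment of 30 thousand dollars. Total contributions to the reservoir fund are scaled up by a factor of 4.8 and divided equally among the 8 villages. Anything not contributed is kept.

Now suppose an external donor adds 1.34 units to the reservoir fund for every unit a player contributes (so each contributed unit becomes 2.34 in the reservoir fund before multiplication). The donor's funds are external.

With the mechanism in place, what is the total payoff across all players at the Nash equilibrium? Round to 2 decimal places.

Under the mechanism each unit contributed yields 4.8 × 2.34 / 8 = 1.4040 back to its contributor per unit of net cost, which exceeds 1, making full contribution the dominant choice for everyone.
At the Nash equilibrium everyone contributes 30. Group total payoff = 4.8 × 2.34 × 240 = 2695.68.

2695.68 thousand dollars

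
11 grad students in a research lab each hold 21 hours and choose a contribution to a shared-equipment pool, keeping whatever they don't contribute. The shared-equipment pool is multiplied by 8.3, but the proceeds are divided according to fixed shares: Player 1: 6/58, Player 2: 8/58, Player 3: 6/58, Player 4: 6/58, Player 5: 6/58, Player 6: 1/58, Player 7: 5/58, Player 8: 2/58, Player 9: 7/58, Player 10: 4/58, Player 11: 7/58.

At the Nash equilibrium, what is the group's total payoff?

A player with share s gets back 8.3·s per unit contributed, so full contribution is dominant for anyone with s > 1/8.3 = 0.1205 and zero contribution is dominant for anyone below.
Player 2, Player 9 and Player 11 are above the threshold, contributing 21 each; the remaining 8 contribute 0. Total contributed: 63.
The shared-equipment pool pays out 8.3 × 63 = 522.90 in total (split across the unequal shares, but the aggregate is all that matters for the group sum).
The 8 free-riders keep 21 each, adding 168. Group total = 168 + 522.90 = 690.90.

690.90 hours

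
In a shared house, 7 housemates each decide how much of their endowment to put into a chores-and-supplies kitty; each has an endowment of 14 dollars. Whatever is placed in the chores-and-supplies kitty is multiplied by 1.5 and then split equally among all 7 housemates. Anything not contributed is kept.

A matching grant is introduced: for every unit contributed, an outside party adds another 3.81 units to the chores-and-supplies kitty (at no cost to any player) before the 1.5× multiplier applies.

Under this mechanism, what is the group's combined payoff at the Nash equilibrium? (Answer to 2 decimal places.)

707.07 dollars

With the mechanism, a contributed unit returns 1.5 × 4.81 / 7 = 1.0307 per unit of net cost to the contributor — now above 1 — so contributing fully is weakly dominant for every player.
So the Nash equilibrium is full contribution by all 7; the group earns 1.5 × 4.81 × 98 = 707.07.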